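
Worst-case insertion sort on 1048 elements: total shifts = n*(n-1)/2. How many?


Sum of shifts = 1 + 2 + 3 + ... + 1047
= 1048 * 1047 / 2
= 1097256 / 2
= 548628


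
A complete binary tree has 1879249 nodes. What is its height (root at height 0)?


In a complete binary tree, level k holds nodes 2^k .. 2^(k+1)-1 (1-indexed).
Height = floor(log2(n)) = floor(log2(1879249)) = 20
Check: 2^20 = 1048576 <= 1879249 < 2097152 = 2^21


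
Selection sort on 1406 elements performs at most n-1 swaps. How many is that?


Each of the 1405 passes places one element in its final position.
Pass 1: swap minimum into position 0
Pass 2: swap minimum of remaining into position 1
...
Pass 1405: last two elements, one swap
Maximum swaps = 1406 - 1 = 1405


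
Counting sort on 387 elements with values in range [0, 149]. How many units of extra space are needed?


Output array size: 387 (to store sorted result)
Count array size: 150 (one slot per possible value, range 0 to 149)
Total extra space = 387 + 150 = 537


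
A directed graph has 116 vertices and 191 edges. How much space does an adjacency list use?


Adjacency list: one list head per vertex + one entry per edge
Vertex heads: 116
Edge entries: 191
Total = 116 + 191 = 307


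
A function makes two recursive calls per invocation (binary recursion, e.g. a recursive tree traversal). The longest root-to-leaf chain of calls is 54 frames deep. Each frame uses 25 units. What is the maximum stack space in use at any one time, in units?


Binary recursion: the two calls run one after the other, so only one root-to-leaf chain of frames is on the stack at a time.
Maximum depth (longest chain) = 54 frames
Each frame = 25 units
Max stack space = 54 * 25 = 1350


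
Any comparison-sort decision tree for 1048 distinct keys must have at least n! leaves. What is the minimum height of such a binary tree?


A binary decision tree of height h has at most 2^h leaves and needs at least n! of them, so h >= ceil(log2(n!)).
1048! is far too large to multiply out, so use Stirling's series:
  ln(n!) ~ n ln n - n + (1/2) ln(2 pi n) + 1/(12n)  (error below 1/(360 n^3), negligible here)
  ln(1048) = 6.9546389
  n ln n = 1048 * 6.9546389 = 7288.4616
  (1/2) ln(2 pi * 1048) = (1/2) ln(6584.7782) = 4.3963
  1/(12*1048) = 0.0001
  ln(1048!) ~ 7288.4616 - 1048 + 4.3963 + 0.0001 = 6244.8580
Convert to base 2: log2(1048!) = 6244.8580 / ln 2 = 6244.8580 / 0.69314718 = 9009.4257
ceil(9009.4257) = 9010


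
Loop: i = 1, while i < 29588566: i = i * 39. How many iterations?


i multiplies by 39 each step:
i = 1 -> 39 -> 1521 -> 59319 -> 2313441 -> 90224199 (stop)
Iterations = ceil(log_39(29588566)) = 5


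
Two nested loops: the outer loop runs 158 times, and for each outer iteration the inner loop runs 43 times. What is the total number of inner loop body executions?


Outer loop: 158 iterations
Inner loop: 43 iterations per outer iteration
Total = 158 * 43 = 6794


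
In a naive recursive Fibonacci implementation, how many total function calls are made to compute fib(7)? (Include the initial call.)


Let C(m) = total calls to evaluate fib(m). Then C(0)=C(1)=1, and
C(m) = 1 + C(m-1) + C(m-2) for m >= 2.
Build the table (each entry = 1 + previous two):
  C(0) = 1
  C(1) = 1
  C(2) = 1 + 1 + 1 = 3
  C(3) = 1 + 3 + 1 = 5
  C(4) = 1 + 5 + 3 = 9
  C(5) = 1 + 9 + 5 = 15
  C(6) = 1 + 15 + 9 = 25
  C(7) = 1 + 25 + 15 = 41
Total calls for fib(7) = 41


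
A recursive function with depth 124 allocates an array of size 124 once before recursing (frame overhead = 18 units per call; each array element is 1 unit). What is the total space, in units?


Array allocation: 124 units (allocated once)
Stack frames: 124 deep * 18 per frame = 2232 units
Total = 124 + 2232 = 2356


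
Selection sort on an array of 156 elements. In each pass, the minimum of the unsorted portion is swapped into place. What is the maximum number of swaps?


Selection sort performs one swap per pass:
  Pass 1: find min in positions 0 to 155, swap with position 0
  Pass 2: find min in positions 1 to 155, swap with position 1
  Pass 3: find min in positions 2 to 155, swap with position 2
  Pass 4: find min in positions 3 to 155, swap with position 3
  Pass 5: find min in positions 4 to 155, swap with position 4
  ... (150 more passes)
Total passes (and swaps) = n - 1 = 156 - 1 = 155


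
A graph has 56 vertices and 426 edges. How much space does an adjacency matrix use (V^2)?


Adjacency matrix: V x V grid of entries
Space = V^2 = 56^2 = 56 * 56 = 3136


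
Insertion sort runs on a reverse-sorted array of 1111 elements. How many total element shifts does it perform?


Sum of shifts = 1 + 2 + 3 + ... + 1110
= 1111 * 1110 / 2
= 1233210 / 2
= 616605


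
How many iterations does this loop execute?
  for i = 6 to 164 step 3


The loop variable i takes values starting at 6 and increments by 3 each iteration.
Sequence: i = 6, 9, 12, 15, 18, 21, 24, 27, 30, ...
The upper bound 164 is inclusive, so the count is floor((last - first) / step) + 1:
floor((164 - 6) / 3) + 1 = floor(158/3) + 1 = 52 + 1 = 53


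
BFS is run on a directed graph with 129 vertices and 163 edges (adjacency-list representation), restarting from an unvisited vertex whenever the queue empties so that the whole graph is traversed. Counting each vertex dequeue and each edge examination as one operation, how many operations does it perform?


A full BFS traversal dequeues each vertex exactly once and examines each directed edge exactly once.
V = 129 (vertex processing cost)
E = 163 (edge examination cost)
Total operations proportional to V + E = 129 + 163 = 292


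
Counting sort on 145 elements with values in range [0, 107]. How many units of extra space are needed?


Output array size: 145 (to store sorted result)
Count array size: 108 (one slot per possible value, range 0 to 107)
Total extra space = 145 + 108 = 253


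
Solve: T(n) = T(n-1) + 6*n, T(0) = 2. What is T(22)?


Expanding the recurrence:
T(22) = T(21) + 6*22
       = T(20) + 6*21 + 6*22
       ...
       = T(0) + 6*(1 + 2 + ... + 22)
       = 2 + 6 * 22*23/2
       = 2 + 6 * 253
       = 2 + 1518 = 1520


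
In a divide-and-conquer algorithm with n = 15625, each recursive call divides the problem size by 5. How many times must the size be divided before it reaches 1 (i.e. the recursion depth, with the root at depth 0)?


Number of divisions = log_5(15625)
Sizes: 15625 -> 3125 -> 625 -> 125 -> 25 -> 5 -> 1 (6 divisions)
Recursion depth = 6


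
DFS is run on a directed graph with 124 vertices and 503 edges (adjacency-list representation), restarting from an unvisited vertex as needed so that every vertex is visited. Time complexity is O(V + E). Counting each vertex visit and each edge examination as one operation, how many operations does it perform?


A full DFS traversal processes each vertex exactly once (push/pop on stack).
Each directed edge is examined once.
V = 124, E = 503
V + E = 627


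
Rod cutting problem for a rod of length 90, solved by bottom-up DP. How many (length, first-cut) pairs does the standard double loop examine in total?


For each subproblem length i = 1..90, the inner loop considers i possible first cuts.
Total = 1 + 2 + ... + 90
= 90*(90+1)/2
= 90*91/2 = 4095


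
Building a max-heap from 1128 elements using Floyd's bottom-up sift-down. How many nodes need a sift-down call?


In a heap of 1128 elements (0-indexed array):
  Last element index: 1127
  Parent of last element: floor((1127 - 1) / 2) = 563
  Internal nodes: indices 0 to 563
  Count = floor(1128/2) = 564


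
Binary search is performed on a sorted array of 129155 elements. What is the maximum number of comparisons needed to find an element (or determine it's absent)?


Binary search halves the search space each comparison:
  Step 1: search space = 129155 -> 64577
  Step 2: search space = 64577 -> 32288
  Step 3: search space = 32288 -> 16144
  Step 4: search space = 16144 -> 8072
  Step 5: search space = 8072 -> 4036
  Step 6: search space = 4036 -> 2018
  Step 7: search space = 2018 -> 1009
  Step 8: search space = 1009 -> 504
  Step 9: search space = 504 -> 252
  Step 10: search space = 252 -> 126
  Step 11: search space = 126 -> 63
  Step 12: search space = 63 -> 31
  Step 13: search space = 31 -> 15
  Step 14: search space = 15 -> 7
  Step 15: search space = 7 -> 3
  Step 16: search space = 3 -> 1
  Step 17: search space = 1 (final check)
Maximum comparisons = floor(log2(129155)) + 1 = 16 + 1 = 17


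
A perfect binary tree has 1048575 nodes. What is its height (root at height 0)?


For a perfect binary tree of height h: n = 2^(h+1) - 1, so h = log2(n+1) - 1.
  n + 1 = 1048576 = 2^20
  log2(1048576) = 20
  height = 20 - 1 = 19


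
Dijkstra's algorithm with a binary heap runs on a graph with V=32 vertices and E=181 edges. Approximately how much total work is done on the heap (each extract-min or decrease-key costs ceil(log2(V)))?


Dijkstra with a binary heap: each vertex is extracted once, each edge may relax once.
Each heap operation costs O(log V).
V + E = 32 + 181 = 213
ceil(log2(32)) = 5 (since 2^4 = 16 < 32 <= 32 = 2^5)
Total heap work = (V+E) * ceil(log2(V)) = 213 * 5 = 1065


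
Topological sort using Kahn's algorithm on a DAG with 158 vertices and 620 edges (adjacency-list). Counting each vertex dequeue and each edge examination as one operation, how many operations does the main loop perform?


Kahn's algorithm:
  1. Compute in-degrees: O(V + E)
  2. Process queue: each vertex dequeued once (O(V))
     each edge examined once (O(E))
Total = V + E = 158 + 620 = 778


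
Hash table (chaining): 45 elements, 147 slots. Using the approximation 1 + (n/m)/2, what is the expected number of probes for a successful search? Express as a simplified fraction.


Computing expected probes:
alpha = 45/147
= 1 + alpha/2
= 1 + 45/(2*147)
= (2*147 + 45) / (2*147)
= 339/294 = 113/98


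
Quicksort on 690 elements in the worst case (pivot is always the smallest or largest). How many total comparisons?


In the worst case, each partition step picks the worst pivot:
  Partition 1: 689 comparisons (n-1 elements to compare)
  Partition 2: 688 comparisons
  Partition 3: 687 comparisons
  Partition 4: 686 comparisons
  Partition 5: 685 comparisons
  ...
  Last partition: 0 comparisons
Total = (n-1) + (n-2) + ... + 1 + 0 = n*(n-1)/2
= 690*689/2 = 237705


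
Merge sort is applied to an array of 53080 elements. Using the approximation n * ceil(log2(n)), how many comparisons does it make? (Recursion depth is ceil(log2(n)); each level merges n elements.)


Merge sort divides the array into halves recursively.
Number of levels = ceil(log2(53080)) = 16
At each level, approximately n = 53080 comparisons are needed for merging.
Total comparisons ~ n * ceil(log2(n)) = 53080 * 16 = 849280


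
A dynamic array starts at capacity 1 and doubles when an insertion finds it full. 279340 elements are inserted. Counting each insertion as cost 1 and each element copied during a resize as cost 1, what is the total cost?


n = 279340
Insertion costs: 279340
Resizes copy 1, 2, 4, ... up to the largest power of 2 that is <= n-1 = 279339, i.e. 262144.
Copy costs = 1 + 2 + 4 + 8 + 16 + 32 + 64 + 128 + 256 + 512 + 1024 + 2048 + 4096 + 8192 + 16384 + 32768 + 65536 + 131072 + 262144 = 524287
Total = 279340 + 524287 = 803627


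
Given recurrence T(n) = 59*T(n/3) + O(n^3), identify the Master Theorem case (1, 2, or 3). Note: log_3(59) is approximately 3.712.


Master Theorem parameters: a=59, b=3, c=3
log_b(a) = 3.712
Compare b^c with a: 3^3 = 27 < 59, so c < log_b(a).
Comparing c=3 vs log_b(a)=3.712:
3 < 3.712 => Case 1
Result: T(n) = O(n^(log_3 59)) ~ O(n^3.712)
Master Theorem case = 1


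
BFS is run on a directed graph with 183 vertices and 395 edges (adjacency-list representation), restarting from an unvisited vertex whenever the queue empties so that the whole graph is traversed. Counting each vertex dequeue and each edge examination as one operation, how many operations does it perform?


A full BFS traversal dequeues each vertex exactly once and examines each directed edge exactly once.
V = 183 (vertex processing cost)
E = 395 (edge examination cost)
Total operations proportional to V + E = 183 + 395 = 578


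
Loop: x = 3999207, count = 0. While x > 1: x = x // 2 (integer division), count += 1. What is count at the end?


The variable x halves each step:
x = 3999207 -> 1999603 -> 999801 -> 499900 -> 249950 -> 124975 -> 62487 -> 31243 -> 15621 -> 7810 -> 3905 -> 1952 -> 976 -> 488 -> 244 -> 122 -> 61 -> 30 -> 15 -> 7 -> 3 -> 1
Number of halvings = floor(log2(3999207)) = 21


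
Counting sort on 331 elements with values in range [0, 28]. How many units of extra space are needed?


Output array size: 331 (to store sorted result)
Count array size: 29 (one slot per possible value, range 0 to 28)
Total extra space = 331 + 29 = 360


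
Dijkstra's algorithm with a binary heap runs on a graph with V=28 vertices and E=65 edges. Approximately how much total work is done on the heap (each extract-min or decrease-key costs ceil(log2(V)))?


Dijkstra with a binary heap: each vertex is extracted once, each edge may relax once.
Each heap operation costs O(log V).
V + E = 28 + 65 = 93
ceil(log2(28)) = 5 (since 2^4 = 16 < 28 <= 32 = 2^5)
Total heap work = (V+E) * ceil(log2(V)) = 93 * 5 = 465


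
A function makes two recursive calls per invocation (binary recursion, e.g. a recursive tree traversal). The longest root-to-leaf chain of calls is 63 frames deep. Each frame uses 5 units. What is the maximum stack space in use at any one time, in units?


Binary recursion: the two calls run one after the other, so only one root-to-leaf chain of frames is on the stack at a time.
Maximum depth (longest chain) = 63 frames
Each frame = 5 units
Max stack space = 63 * 5 = 315


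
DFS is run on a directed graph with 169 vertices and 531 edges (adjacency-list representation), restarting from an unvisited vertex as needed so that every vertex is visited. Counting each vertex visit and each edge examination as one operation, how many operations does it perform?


A full DFS traversal processes each vertex exactly once (push/pop on stack).
Each directed edge is examined once.
V = 169, E = 531
V + E = 700


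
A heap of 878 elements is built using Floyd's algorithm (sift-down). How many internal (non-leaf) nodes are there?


Leaf nodes occupy roughly half the array.
Sift-down is called for each internal node, starting from the last one.
Internal nodes = floor(n/2) = floor(878/2) = 439


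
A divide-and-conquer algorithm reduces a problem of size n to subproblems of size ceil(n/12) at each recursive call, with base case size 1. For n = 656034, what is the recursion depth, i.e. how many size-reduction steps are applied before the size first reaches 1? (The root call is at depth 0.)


Each step divides the size by 12 (rounding up); after k steps the size is ceil(n/12^k), which equals 1 exactly when 12^k >= n.
So the depth is the smallest k with 12^k >= 656034, i.e. ceil(log_12(656034)).
12^5 = 248832 < 656034 <= 2985984 = 12^6
Recursion depth = 6


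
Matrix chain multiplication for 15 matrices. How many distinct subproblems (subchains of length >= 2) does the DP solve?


Subproblems are indexed by (i, j) where i < j.
Number of such pairs = n*(n-1)/2
= 15 * 14 / 2
= 105


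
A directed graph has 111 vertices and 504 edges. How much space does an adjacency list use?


Adjacency list: one list head per vertex + one entry per edge
Vertex heads: 111
Edge entries: 504
Total = 111 + 504 = 615


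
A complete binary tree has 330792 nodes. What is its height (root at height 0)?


In a complete binary tree, level k holds nodes 2^k .. 2^(k+1)-1 (1-indexed).
Height = floor(log2(n)) = floor(log2(330792)) = 18
Check: 2^18 = 262144 <= 330792 < 524288 = 2^19


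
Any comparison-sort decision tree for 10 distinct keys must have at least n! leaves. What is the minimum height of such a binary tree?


A binary decision tree of height h has at most 2^h leaves and needs at least n! of them, so h >= ceil(log2(n!)).
Compute 10! as a running product:
  x2 = 2, x3 = 6, x4 = 24, x5 = 120
  x6 = 720, x7 = 5040, x8 = 40320, x9 = 362880
  x10 = 3628800
10! = 3628800
Bracket between powers of 2:
  2^21 = 2097152 < 3628800 <= 4194304 = 2^22
So ceil(log2(10!)) = 22


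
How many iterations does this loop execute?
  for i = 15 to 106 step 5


The loop variable i takes values starting at 15 and increments by 5 each iteration.
Sequence: i = 15, 20, 25, 30, 35, 40, 45, 50, 55, ...
The upper bound 106 is inclusive, so the count is floor((last - first) / step) + 1:
floor((106 - 15) / 5) + 1 = floor(91/5) + 1 = 18 + 1 = 19


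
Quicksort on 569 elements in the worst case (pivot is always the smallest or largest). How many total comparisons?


In the worst case, each partition step picks the worst pivot:
  Partition 1: 568 comparisons (n-1 elements to compare)
  Partition 2: 567 comparisons
  Partition 3: 566 comparisons
  Partition 4: 565 comparisons
  Partition 5: 564 comparisons
  ...
  Last partition: 0 comparisons
Total = (n-1) + (n-2) + ... + 1 + 0 = n*(n-1)/2
= 569*568/2 = 161596


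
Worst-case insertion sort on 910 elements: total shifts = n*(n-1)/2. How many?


Sum of shifts = 1 + 2 + 3 + ... + 909
= 910 * 909 / 2
= 827190 / 2
= 413595


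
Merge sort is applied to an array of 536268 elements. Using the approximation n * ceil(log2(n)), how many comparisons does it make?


Merge sort divides the array into halves recursively.
Number of levels = ceil(log2(536268)) = 20
At each level, approximately n = 536268 comparisons are needed for merging.
Total comparisons ~ n * ceil(log2(n)) = 536268 * 20 = 10725360


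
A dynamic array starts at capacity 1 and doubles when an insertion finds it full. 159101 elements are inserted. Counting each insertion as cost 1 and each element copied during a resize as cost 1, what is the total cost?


n = 159101
Insertion costs: 159101
Resizes copy 1, 2, 4, ... up to the largest power of 2 that is <= n-1 = 159100, i.e. 131072.
Copy costs = 1 + 2 + 4 + 8 + 16 + 32 + 64 + 128 + 256 + 512 + 1024 + 2048 + 4096 + 8192 + 16384 + 32768 + 65536 + 131072 = 262143
Total = 159101 + 262143 = 421244


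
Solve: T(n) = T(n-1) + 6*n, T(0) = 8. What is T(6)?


Expanding the recurrence:
T(6) = T(5) + 6*6
       = T(4) + 6*5 + 6*6
       ...
       = T(0) + 6*(1 + 2 + ... + 6)
       = 8 + 6 * 6*7/2
       = 8 + 6 * 21
       = 8 + 126 = 134


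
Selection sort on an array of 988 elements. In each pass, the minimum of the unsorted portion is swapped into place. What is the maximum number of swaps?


Selection sort performs one swap per pass:
  Pass 1: find min in positions 0 to 987, swap with position 0
  Pass 2: find min in positions 1 to 987, swap with position 1
  Pass 3: find min in positions 2 to 987, swap with position 2
  Pass 4: find min in positions 3 to 987, swap with position 3
  Pass 5: find min in positions 4 to 987, swap with position 4
  ... (982 more passes)
Total passes (and swaps) = n - 1 = 988 - 1 = 987


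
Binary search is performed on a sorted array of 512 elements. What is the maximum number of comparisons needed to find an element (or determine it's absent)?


Binary search halves the search space each comparison:
  Step 1: search space = 512 -> 256
  Step 2: search space = 256 -> 128
  Step 3: search space = 128 -> 64
  Step 4: search space = 64 -> 32
  Step 5: search space = 32 -> 16
  Step 6: search space = 16 -> 8
  Step 7: search space = 8 -> 4
  Step 8: search space = 4 -> 2
  Step 9: search space = 2 -> 1
  Step 10: search space = 1 (final check)
Maximum comparisons = floor(log2(512)) + 1 = 9 + 1 = 10


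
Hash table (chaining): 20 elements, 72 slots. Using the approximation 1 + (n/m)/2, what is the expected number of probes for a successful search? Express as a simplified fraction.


Computing expected probes:
alpha = 20/72
= 1 + alpha/2
= 1 + 20/(2*72)
= (2*72 + 20) / (2*72)
= 164/144 = 41/36


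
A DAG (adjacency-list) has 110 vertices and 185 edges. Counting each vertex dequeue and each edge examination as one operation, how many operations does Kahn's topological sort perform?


V = 110 (vertex processing)
E = 185 (edge processing)
V + E = 110 + 185 = 295


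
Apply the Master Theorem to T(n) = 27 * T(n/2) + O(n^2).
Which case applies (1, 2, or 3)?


The Master Theorem: T(n) = a*T(n/b) + O(n^c)
  a = 27, b = 2, c = 2
log_b(a) = log_2(27) ~ 4.755
Compare b^c with a: 2^2 = 4 < 27, so c < log_b(a).
Since c < log_b(a), Case 1 applies.
T(n) = O(n^(log_2 27)) ~ O(n^4.755)
Master Theorem case = 1


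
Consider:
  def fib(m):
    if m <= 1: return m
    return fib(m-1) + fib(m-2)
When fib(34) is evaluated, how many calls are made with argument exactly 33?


Let N(m) = number of times fib(m) is called while evaluating fib(34).
N(34) = 1 (the initial call).
N(33) = 1 (only fib(34) calls it).
For 1 <= m <= 32: fib(m) is called by fib(m+1) and fib(m+2), so
  N(m) = N(m+1) + N(m+2).
fib(0) is called only by fib(2), so N(0) = N(2).
Walk down from m=34:
  N(34)=1, N(33)=1
N(33) = 1


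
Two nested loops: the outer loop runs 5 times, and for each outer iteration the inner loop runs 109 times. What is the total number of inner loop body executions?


Outer loop: 5 iterations
Inner loop: 109 iterations per outer iteration
Total = 5 * 109 = 545


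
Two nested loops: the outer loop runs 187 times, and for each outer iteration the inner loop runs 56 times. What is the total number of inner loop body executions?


Outer loop: 187 iterations
Inner loop: 56 iterations per outer iteration
Total = 187 * 56 = 10472


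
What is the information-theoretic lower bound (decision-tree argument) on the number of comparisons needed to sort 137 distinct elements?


A binary decision tree of height h has at most 2^h leaves and needs at least n! of them, so h >= ceil(log2(n!)).
137! is far too large to multiply out, so use Stirling's series:
  ln(n!) ~ n ln n - n + (1/2) ln(2 pi n) + 1/(12n)  (error below 1/(360 n^3), negligible here)
  ln(137) = 4.9199809
  n ln n = 137 * 4.9199809 = 674.0374
  (1/2) ln(2 pi * 137) = (1/2) ln(860.7964) = 3.3789
  1/(12*137) = 0.0006
  ln(137!) ~ 674.0374 - 137 + 3.3789 + 0.0006 = 540.4169
Convert to base 2: log2(137!) = 540.4169 / ln 2 = 540.4169 / 0.69314718 = 779.6568
ceil(779.6568) = 780


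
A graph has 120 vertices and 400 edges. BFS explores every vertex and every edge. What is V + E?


A full BFS traversal dequeues each vertex once and examines each edge once.
Vertex visits: 120
Edge visits: 400
V + E = 120 + 400 = 520


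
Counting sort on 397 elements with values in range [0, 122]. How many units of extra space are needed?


Output array size: 397 (to store sorted result)
Count array size: 123 (one slot per possible value, range 0 to 122)
Total extra space = 397 + 123 = 520


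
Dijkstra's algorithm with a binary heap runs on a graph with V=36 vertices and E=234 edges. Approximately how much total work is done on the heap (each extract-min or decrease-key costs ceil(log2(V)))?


Dijkstra with a binary heap: each vertex is extracted once, each edge may relax once.
Each heap operation costs O(log V).
V + E = 36 + 234 = 270
ceil(log2(36)) = 6 (since 2^5 = 32 < 36 <= 64 = 2^6)
Total heap work = (V+E) * ceil(log2(V)) = 270 * 6 = 1620


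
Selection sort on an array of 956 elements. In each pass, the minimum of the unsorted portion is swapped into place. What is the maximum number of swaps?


Selection sort performs one swap per pass:
  Pass 1: find min in positions 0 to 955, swap with position 0
  Pass 2: find min in positions 1 to 955, swap with position 1
  Pass 3: find min in positions 2 to 955, swap with position 2
  Pass 4: find min in positions 3 to 955, swap with position 3
  Pass 5: find min in positions 4 to 955, swap with position 4
  ... (950 more passes)
Total passes (and swaps) = n - 1 = 956 - 1 = 955


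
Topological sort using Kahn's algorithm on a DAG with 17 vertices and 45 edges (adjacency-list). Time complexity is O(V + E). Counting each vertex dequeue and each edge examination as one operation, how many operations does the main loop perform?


Kahn's algorithm:
  1. Compute in-degrees: O(V + E)
  2. Process queue: each vertex dequeued once (O(V))
     each edge examined once (O(E))
Total = V + E = 17 + 45 = 62


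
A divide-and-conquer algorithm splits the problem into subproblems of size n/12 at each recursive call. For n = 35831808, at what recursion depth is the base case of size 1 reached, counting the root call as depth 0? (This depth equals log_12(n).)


At each depth, the problem size is divided by 12:
  Depth 0: problem size = 35831808
  Depth 1: problem size = 2985984
  Depth 2: problem size = 248832
  Depth 3: problem size = 20736
  Depth 4: problem size = 1728
  Depth 5: problem size = 144
  Depth 6: problem size = 12
  Depth 7: problem size = 1 (base case)
The base case is reached at depth log_12(35831808) = 7 (the tree has 8 levels counting depth 0, but the depth asked for is 7).
Recursion depth = 7


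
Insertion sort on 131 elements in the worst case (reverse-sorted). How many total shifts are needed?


In the worst case (reverse-sorted), each element shifts past all previous:
  Element 1: 1 shifts
  Element 2: 2 shifts
  Element 3: 3 shifts
  Element 4: 4 shifts
  Element 5: 5 shifts
  ...
  Element 130: 130 shifts
Total = 1 + 2 + ... + 130
= 131*(131-1)/2 = 8515


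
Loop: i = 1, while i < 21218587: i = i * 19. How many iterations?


i multiplies by 19 each step:
i = 1 -> 19 -> 361 -> 6859 -> 130321 -> 2476099 -> 47045881 (stop)
Iterations = ceil(log_19(21218587)) = 6


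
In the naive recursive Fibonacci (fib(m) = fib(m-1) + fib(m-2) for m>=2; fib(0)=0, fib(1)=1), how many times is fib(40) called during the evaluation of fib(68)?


Let N(m) = number of times fib(m) is called while evaluating fib(68).
N(68) = 1 (the initial call).
N(67) = 1 (only fib(68) calls it).
For 1 <= m <= 66: fib(m) is called by fib(m+1) and fib(m+2), so
  N(m) = N(m+1) + N(m+2).
fib(0) is called only by fib(2), so N(0) = N(2).
Walk down from m=68:
  N(68)=1, N(67)=1, N(66)=2, N(65)=3, N(64)=5, N(63)=8, N(62)=13, N(61)=21, N(60)=34, N(59)=55, N(58)=89, N(57)=144, N(56)=233, N(55)=377, N(54)=610, N(53)=987, N(52)=1597, N(51)=2584, N(50)=4181, N(49)=6765, N(48)=10946, N(47)=17711, N(46)=28657, N(45)=46368, N(44)=75025, N(43)=121393, N(42)=196418, N(41)=317811, N(40)=514229
N(40) = 514229


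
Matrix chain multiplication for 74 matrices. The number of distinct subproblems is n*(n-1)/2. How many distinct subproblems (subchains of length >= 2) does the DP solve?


Subproblems are indexed by (i, j) where i < j.
Number of such pairs = n*(n-1)/2
= 74 * 73 / 2
= 2701


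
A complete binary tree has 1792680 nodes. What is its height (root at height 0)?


In a complete binary tree, level k holds nodes 2^k .. 2^(k+1)-1 (1-indexed).
Height = floor(log2(n)) = floor(log2(1792680)) = 20
Check: 2^20 = 1048576 <= 1792680 < 2097152 = 2^21


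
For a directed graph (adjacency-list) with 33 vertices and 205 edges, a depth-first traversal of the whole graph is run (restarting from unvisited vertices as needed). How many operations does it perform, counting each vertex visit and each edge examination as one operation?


A full DFS traversal visits each vertex once and examines each edge once.
V = 33
E = 205
Sum = 33 + 205 = 238


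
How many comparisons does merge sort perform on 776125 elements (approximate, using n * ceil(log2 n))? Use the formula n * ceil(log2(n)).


Recursion depth: ceil(log2(776125)) = 20
Each recursion level merges n = 776125 elements
Total = 776125 * 20 = 15522500


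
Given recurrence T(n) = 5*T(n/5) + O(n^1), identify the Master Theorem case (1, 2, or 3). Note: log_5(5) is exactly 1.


Master Theorem parameters: a=5, b=5, c=1
log_b(a) = 1
Compare b^c with a: 5^1 = 5 = 5, so c = log_b(a).
Comparing c=1 vs log_b(a)=1:
1 = 1 => Case 2
Result: T(n) = O(n^1 * log n)
Master Theorem case = 2


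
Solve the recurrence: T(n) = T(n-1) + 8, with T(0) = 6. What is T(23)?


Unrolling the recurrence:
T(23) = T(22) + 8
       = T(21) + 8 + 8
       = T(20) + 8*3
       ...
       = T(0) + 8*23
       = 6 + 184 = 190


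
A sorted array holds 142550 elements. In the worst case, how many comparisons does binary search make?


Halving sequence: 142550 -> 71275 -> 35637 -> 17818 -> 8909 -> 4454 -> 2227 -> 1113 -> 556 -> 278 -> 139 -> 69 -> 34 -> 17 -> 8 -> 4 -> 2 -> 1
Number of halvings = 17
Max comparisons = 17 + 1 = 18


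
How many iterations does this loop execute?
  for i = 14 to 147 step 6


The loop variable i takes values starting at 14 and increments by 6 each iteration.
Sequence: i = 14, 20, 26, 32, 38, 44, 50, 56, 62, ...
The upper bound 147 is inclusive, so the count is floor((last - first) / step) + 1:
floor((147 - 14) / 6) + 1 = floor(133/6) + 1 = 22 + 1 = 23


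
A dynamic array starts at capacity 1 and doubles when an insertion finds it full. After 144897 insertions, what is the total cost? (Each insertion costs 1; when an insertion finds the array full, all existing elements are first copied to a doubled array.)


Insertion cost: 144897 (one per element)
Resizes occur just before inserting elements 2, 3, 5, 9, ...
Elements copied at each resize: 1 + 2 + 4 + 8 + 16 + 32 + 64 + 128 + 256 + 512 + 1024 + 2048 + 4096 + 8192 + 16384 + 32768 + 65536 + 131072
Sum of copies = 262143 (geometric series: 2^k - 1)
Total = 144897 + 262143 = 407040


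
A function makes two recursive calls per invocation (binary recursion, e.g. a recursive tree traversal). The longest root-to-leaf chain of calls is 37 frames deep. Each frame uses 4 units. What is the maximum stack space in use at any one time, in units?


Binary recursion: the two calls run one after the other, so only one root-to-leaf chain of frames is on the stack at a time.
Maximum depth (longest chain) = 37 frames
Each frame = 4 units
Max stack space = 37 * 4 = 148


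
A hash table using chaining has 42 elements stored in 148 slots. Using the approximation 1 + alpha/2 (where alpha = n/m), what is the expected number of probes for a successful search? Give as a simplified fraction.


Load factor alpha = n/m = 42/148
Expected probes = 1 + alpha/2 = 1 + 42/(2*148)
= 1 + 42/296
= 296/296 + 42/296
= 338/296
Simplify: 169/148


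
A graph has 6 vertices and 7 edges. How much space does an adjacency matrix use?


Adjacency matrix: V x V grid of entries
Space = V^2 = 6^2 = 6 * 6 = 36


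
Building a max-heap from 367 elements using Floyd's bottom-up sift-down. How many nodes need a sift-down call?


In a heap of 367 elements (0-indexed array):
  Last element index: 366
  Parent of last element: floor((366 - 1) / 2) = 182
  Internal nodes: indices 0 to 182
  Count = floor(367/2) = 183


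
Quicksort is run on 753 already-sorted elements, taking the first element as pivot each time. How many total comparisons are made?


Sum of comparisons per partition:
752 + 751 + ... + 1 + 0
= 753 * (753 - 1) / 2
= 753 * 752 / 2
= 283128


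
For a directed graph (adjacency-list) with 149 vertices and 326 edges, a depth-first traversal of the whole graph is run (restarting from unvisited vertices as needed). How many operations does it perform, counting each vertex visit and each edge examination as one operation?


A full DFS traversal visits each vertex once and examines each edge once.
V = 149
E = 326
Sum = 149 + 326 = 475


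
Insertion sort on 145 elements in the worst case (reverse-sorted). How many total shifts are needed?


In the worst case (reverse-sorted), each element shifts past all previous:
  Element 1: 1 shifts
  Element 2: 2 shifts
  Element 3: 3 shifts
  Element 4: 4 shifts
  Element 5: 5 shifts
  ...
  Element 144: 144 shifts
Total = 1 + 2 + ... + 144
= 145*(145-1)/2 = 10440


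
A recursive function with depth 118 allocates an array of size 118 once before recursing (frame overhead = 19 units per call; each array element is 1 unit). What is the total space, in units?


Array allocation: 118 units (allocated once)
Stack frames: 118 deep * 19 per frame = 2242 units
Total = 118 + 2242 = 2360


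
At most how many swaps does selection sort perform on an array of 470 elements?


Each of the 469 passes places one element in its final position.
Pass 1: swap minimum into position 0
Pass 2: swap minimum of remaining into position 1
...
Pass 469: last two elements, one swap
Maximum swaps = 470 - 1 = 469


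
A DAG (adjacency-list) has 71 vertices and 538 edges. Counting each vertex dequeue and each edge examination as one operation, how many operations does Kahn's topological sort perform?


V = 71 (vertex processing)
E = 538 (edge processing)
V + E = 71 + 538 = 609


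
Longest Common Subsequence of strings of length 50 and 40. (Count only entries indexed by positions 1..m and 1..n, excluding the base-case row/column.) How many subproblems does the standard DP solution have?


DP table indexed by positions in both strings.
First string: 50 positions
Second string: 40 positions
Total = 50 * 40 = 2000


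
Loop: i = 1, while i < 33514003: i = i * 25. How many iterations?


i multiplies by 25 each step:
i = 1 -> 25 -> 625 -> 15625 -> 390625 -> 9765625 -> 244140625 (stop)
Iterations = ceil(log_25(33514003)) = 6


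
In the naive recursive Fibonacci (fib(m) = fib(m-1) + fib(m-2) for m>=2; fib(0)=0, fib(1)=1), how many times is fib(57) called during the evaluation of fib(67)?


Let N(m) = number of times fib(m) is called while evaluating fib(67).
N(67) = 1 (the initial call).
N(66) = 1 (only fib(67) calls it).
For 1 <= m <= 65: fib(m) is called by fib(m+1) and fib(m+2), so
  N(m) = N(m+1) + N(m+2).
fib(0) is called only by fib(2), so N(0) = N(2).
Walk down from m=67:
  N(67)=1, N(66)=1, N(65)=2, N(64)=3, N(63)=5, N(62)=8, N(61)=13, N(60)=21, N(59)=34, N(58)=55, N(57)=89
N(57) = 89


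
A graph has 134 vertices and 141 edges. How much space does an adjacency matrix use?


Adjacency matrix: V x V grid of entries
Space = V^2 = 134^2 = 134 * 134 = 17956


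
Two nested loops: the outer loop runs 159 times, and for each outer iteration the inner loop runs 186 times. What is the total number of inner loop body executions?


Outer loop: 159 iterations
Inner loop: 186 iterations per outer iteration
Total = 159 * 186 = 29574


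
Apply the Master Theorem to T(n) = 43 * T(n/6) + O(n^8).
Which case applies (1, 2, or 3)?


The Master Theorem: T(n) = a*T(n/b) + O(n^c)
  a = 43, b = 6, c = 8
log_b(a) = log_6(43) ~ 2.099
Compare b^c with a: 6^8 = 1679616 > 43, so c > log_b(a).
Since c > log_b(a), Case 3 applies.
T(n) = O(n^8)
Master Theorem case = 3


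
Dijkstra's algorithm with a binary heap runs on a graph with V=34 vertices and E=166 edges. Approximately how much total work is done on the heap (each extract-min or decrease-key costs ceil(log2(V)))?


Dijkstra with a binary heap: each vertex is extracted once, each edge may relax once.
Each heap operation costs O(log V).
V + E = 34 + 166 = 200
ceil(log2(34)) = 6 (since 2^5 = 32 < 34 <= 64 = 2^6)
Total heap work = (V+E) * ceil(log2(V)) = 200 * 6 = 1200


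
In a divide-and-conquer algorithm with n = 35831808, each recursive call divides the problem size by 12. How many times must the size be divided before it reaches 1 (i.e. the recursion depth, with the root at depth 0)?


Number of divisions = log_12(35831808)
Sizes: 35831808 -> 2985984 -> 248832 -> 20736 -> 1728 -> 144 -> 12 -> 1 (7 divisions)
Recursion depth = 7


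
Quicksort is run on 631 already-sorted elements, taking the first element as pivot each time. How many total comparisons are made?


Sum of comparisons per partition:
630 + 629 + ... + 1 + 0
= 631 * (631 - 1) / 2
= 631 * 630 / 2
= 198765


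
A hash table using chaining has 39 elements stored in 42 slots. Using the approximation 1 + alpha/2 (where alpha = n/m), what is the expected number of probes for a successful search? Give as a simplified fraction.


Load factor alpha = n/m = 39/42
Expected probes = 1 + alpha/2 = 1 + 39/(2*42)
= 1 + 39/84
= 84/84 + 39/84
= 123/84
Simplify: 41/28


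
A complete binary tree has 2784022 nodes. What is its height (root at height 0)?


In a complete binary tree, level k holds nodes 2^k .. 2^(k+1)-1 (1-indexed).
Height = floor(log2(n)) = floor(log2(2784022)) = 21
Check: 2^21 = 2097152 <= 2784022 < 4194304 = 2^22


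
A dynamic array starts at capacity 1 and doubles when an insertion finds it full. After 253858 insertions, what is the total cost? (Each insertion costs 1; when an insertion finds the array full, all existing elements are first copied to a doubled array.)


Insertion cost: 253858 (one per element)
Resizes occur just before inserting elements 2, 3, 5, 9, ...
Elements copied at each resize: 1 + 2 + 4 + 8 + 16 + 32 + 64 + 128 + 256 + 512 + 1024 + 2048 + 4096 + 8192 + 16384 + 32768 + 65536 + 131072
Sum of copies = 262143 (geometric series: 2^k - 1)
Total = 253858 + 262143 = 516001


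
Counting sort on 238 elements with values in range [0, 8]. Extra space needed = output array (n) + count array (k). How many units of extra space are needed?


Output array size: 238 (to store sorted result)
Count array size: 9 (one slot per possible value, range 0 to 8)
Total extra space = 238 + 9 = 247


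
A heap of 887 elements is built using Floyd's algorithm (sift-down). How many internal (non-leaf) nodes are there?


Leaf nodes occupy roughly half the array.
Sift-down is called for each internal node, starting from the last one.
Internal nodes = floor(n/2) = floor(887/2) = 443


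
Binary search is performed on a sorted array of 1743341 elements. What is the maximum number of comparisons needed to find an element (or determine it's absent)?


Binary search halves the search space each comparison:
  Step 1: search space = 1743341 -> 871670
  Step 2: search space = 871670 -> 435835
  Step 3: search space = 435835 -> 217917
  Step 4: search space = 217917 -> 108958
  Step 5: search space = 108958 -> 54479
  Step 6: search space = 54479 -> 27239
  Step 7: search space = 27239 -> 13619
  Step 8: search space = 13619 -> 6809
  Step 9: search space = 6809 -> 3404
  Step 10: search space = 3404 -> 1702
  Step 11: search space = 1702 -> 851
  Step 12: search space = 851 -> 425
  Step 13: search space = 425 -> 212
  Step 14: search space = 212 -> 106
  Step 15: search space = 106 -> 53
  Step 16: search space = 53 -> 26
  Step 17: search space = 26 -> 13
  Step 18: search space = 13 -> 6
  Step 19: search space = 6 -> 3
  Step 20: search space = 3 -> 1
  Step 21: search space = 1 (final check)
Maximum comparisons = floor(log2(1743341)) + 1 = 20 + 1 = 21


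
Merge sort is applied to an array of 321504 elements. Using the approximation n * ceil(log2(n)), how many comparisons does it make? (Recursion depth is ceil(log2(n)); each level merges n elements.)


Merge sort divides the array into halves recursively.
Number of levels = ceil(log2(321504)) = 19
At each level, approximately n = 321504 comparisons are needed for merging.
Total comparisons ~ n * ceil(log2(n)) = 321504 * 19 = 6108576


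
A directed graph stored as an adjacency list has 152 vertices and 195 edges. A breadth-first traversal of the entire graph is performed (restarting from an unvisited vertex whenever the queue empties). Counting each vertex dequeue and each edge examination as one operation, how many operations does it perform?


A full BFS traversal dequeues each vertex once and examines each edge once.
Vertex visits: 152
Edge visits: 195
V + E = 152 + 195 = 347


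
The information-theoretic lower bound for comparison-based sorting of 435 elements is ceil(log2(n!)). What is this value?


A binary decision tree of height h has at most 2^h leaves and needs at least n! of them, so h >= ceil(log2(n!)).
435! is far too large to multiply out, so use Stirling's series:
  ln(n!) ~ n ln n - n + (1/2) ln(2 pi n) + 1/(12n)  (error below 1/(360 n^3), negligible here)
  ln(435) = 6.0753460
  n ln n = 435 * 6.0753460 = 2642.7755
  (1/2) ln(2 pi * 435) = (1/2) ln(2733.1856) = 3.9566
  1/(12*435) = 0.0002
  ln(435!) ~ 2642.7755 - 435 + 3.9566 + 0.0002 = 2211.7323
Convert to base 2: log2(435!) = 2211.7323 / ln 2 = 2211.7323 / 0.69314718 = 3190.8552
ceil(3190.8552) = 3191
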